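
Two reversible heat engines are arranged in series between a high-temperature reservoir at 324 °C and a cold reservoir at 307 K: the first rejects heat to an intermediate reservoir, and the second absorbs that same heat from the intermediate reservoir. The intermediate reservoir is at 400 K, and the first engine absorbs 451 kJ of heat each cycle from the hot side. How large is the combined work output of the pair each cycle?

T_H = 324 °C → 324 + 273.15 = 597.15 K.
Two reversible stages in series are equivalent to a single Carnot engine between T_H and T_C, so η_total = 1 − T_C/T_H = 1 − 307.00/597.15 = 0.4859.
W_total = η_total · Q_H = 0.4859 × 451 = 219 kJ.

W_total ≈ 219 kJ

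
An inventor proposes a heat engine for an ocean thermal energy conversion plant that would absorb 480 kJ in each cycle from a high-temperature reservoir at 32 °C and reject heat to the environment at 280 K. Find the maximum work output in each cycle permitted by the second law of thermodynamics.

W_max ≈ 39.6 kJ

T_H = 32 °C → 32 + 273.15 = 305.15 K.
The upper bound on efficiency is η_max = 1 − T_C/T_H = 1 − 280.00/305.15 = 0.0824.
W_max = η_max · Q_H = 0.0824 × 480 = 39.6 kJ.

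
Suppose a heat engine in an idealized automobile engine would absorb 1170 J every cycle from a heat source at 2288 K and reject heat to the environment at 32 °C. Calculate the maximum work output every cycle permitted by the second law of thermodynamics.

W_max ≈ 1010 J

T_C = 32 °C → 32 + 273.15 = 305.15 K.
No engine can exceed the Carnot limit: η_max = 1 − T_C/T_H = 1 − 305.15/2288.00 = 0.8666.
W_max = η_max · Q_H = 0.8666 × 1170 = 1010 J.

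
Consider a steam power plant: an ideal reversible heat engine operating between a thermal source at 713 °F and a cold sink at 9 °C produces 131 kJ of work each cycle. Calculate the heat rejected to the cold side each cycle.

T_H = 713 °F → (713 − 32) × 5/9 = 378.33 °C = 651.48 K.
T_C = 9 °C → 9 + 273.15 = 282.15 K.
Since the cycle is reversible, η = 1 − T_C/T_H = 1 − 282.15/651.48 = 0.5669.
Since Q_C/Q_H = T_C/T_H and Q_H = W/η, Q_C = W·T_C/(T_H − T_C) = 131 × 282.15/369.33 = 100.1 kJ.

Q_C ≈ 100.1 kJ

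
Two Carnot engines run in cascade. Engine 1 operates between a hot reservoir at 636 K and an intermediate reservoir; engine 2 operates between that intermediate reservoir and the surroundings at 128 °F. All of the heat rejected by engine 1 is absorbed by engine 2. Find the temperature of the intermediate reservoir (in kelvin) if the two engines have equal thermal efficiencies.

T_m ≈ 455.7 K

T_C = 128 °F → (128 − 32) × 5/9 = 53.33 °C = 326.48 K.
Equal efficiencies require 1 − T_m/T_H = 1 − T_C/T_m, i.e. T_m/T_H = T_C/T_m, so T_m = √(T_H·T_C) = √(636.00 × 326.48) = 455.7 K.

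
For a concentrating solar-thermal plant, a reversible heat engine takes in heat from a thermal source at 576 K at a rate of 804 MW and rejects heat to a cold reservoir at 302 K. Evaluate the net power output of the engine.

η_rev = 1 − T_C/T_H = 1 − 302.00/576.00 = 0.4757.
W = η·Q_H = 0.4757 × 804 = 382.5 MW.

Ẇ ≈ 382.5 MW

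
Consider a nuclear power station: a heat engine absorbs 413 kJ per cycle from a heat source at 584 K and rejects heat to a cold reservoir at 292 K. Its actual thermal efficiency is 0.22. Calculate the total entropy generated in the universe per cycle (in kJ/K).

W = η·Q_H = 0.22 × 413 = 90.86 kJ, so Q_C = Q_H − W = 322.1 kJ.
The hot reservoir loses entropy Q_H/T_H = 413/584.00 = 0.7072 kJ/K; the cold reservoir gains Q_C/T_C = 322.1/292.00 = 1.103 kJ/K.
ΔS_univ = −Q_H/T_H + Q_C/T_C = 0.396 kJ/K (> 0, since η = 0.22 < η_Carnot = 0.500).

ΔS_univ ≈ 0.396 kJ/K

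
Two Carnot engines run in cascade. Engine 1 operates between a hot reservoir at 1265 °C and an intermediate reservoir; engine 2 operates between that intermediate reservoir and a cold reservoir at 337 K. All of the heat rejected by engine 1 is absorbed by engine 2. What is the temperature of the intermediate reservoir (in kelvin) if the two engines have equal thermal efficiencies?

T_m ≈ 720.0 K

T_H = 1265 °C → 1265 + 273.15 = 1538.15 K.
Equal efficiencies require 1 − T_m/T_H = 1 − T_C/T_m, i.e. T_m/T_H = T_C/T_m, so T_m = √(T_H·T_C) = √(1538.15 × 337.00) = 720.0 K.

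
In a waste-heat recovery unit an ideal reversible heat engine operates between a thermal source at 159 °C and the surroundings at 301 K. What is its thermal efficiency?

η ≈ 0.303

T_H = 159 °C → 159 + 273.15 = 432.15 K.
For a reversible engine, η = 1 − T_C/T_H = 1 − 301.00/432.15 = 0.303.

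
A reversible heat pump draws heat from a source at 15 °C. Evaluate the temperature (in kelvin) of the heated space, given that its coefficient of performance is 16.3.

T_H ≈ 307 K

T_C = 15 °C → 15 + 273.15 = 288.15 K.
COP_HP = T_H/(T_H − T_C) ⇒ T_H = T_C·COP_HP/(COP_HP − 1) = 288.15 × 16.3/(16.3 − 1) = 307 K.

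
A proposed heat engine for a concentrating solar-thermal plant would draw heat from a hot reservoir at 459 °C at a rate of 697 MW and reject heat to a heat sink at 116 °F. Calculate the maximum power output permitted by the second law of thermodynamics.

T_H = 459 °C → 459 + 273.15 = 732.15 K.
T_C = 116 °F → (116 − 32) × 5/9 = 46.67 °C = 319.82 K.
The second-law ceiling is the Carnot efficiency, η_max = 1 − T_C/T_H = 1 − 319.82/732.15 = 0.5632.
W_max = η_max · Q_H = 0.5632 × 697 = 392.5 MW.

Ẇ_max ≈ 392.5 MW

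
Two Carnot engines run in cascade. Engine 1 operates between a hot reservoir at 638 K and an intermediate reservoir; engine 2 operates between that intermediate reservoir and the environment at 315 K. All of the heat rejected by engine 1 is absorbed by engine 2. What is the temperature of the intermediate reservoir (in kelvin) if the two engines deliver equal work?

T_m ≈ 476 K

For reversible stages Q_m = Q_H·(T_m/T_H). Setting W₁ = Q_H(1 − T_m/T_H) equal to W₂ = Q_m(1 − T_C/T_m) = Q_H·(T_m − T_C)/T_H gives T_H − T_m = T_m − T_C, so T_m = (T_H + T_C)/2 = (638.00 + 315.00)/2 = 476 K.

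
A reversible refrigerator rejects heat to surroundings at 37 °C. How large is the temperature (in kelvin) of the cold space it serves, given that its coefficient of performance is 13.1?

T_H = 37 °C → 37 + 273.15 = 310.15 K.
COP_R = T_C/(T_H − T_C) ⇒ T_C = T_H·COP_R/(1 + COP_R) = 310.15 × 13.1/(1 + 13.1) = 288 K.

T_C ≈ 288 K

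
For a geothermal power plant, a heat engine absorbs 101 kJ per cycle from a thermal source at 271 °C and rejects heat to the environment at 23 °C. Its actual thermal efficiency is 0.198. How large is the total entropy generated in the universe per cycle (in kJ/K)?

T_H = 271 °C → 271 + 273.15 = 544.15 K.
T_C = 23 °C → 23 + 273.15 = 296.15 K.
W = η·Q_H = 0.198 × 101 = 20.00 kJ, so Q_C = Q_H − W = 81.00 kJ.
The hot reservoir loses entropy Q_H/T_H = 101/544.15 = 0.1856 kJ/K; the cold reservoir gains Q_C/T_C = 81.00/296.15 = 0.2735 kJ/K.
ΔS_univ = −Q_H/T_H + Q_C/T_C = 0.0879 kJ/K (> 0, since η = 0.198 < η_Carnot = 0.456).

ΔS_univ ≈ 0.0879 kJ/K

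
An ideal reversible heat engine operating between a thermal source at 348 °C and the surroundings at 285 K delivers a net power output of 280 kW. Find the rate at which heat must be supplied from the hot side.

Q̇_H ≈ 517 kW

T_H = 348 °C → 348 + 273.15 = 621.15 K.
Since the cycle is reversible, η = 1 − T_C/T_H = 1 − 285.00/621.15 = 0.5412.
Q_H = W/η = 280/0.5412 = 517 kW.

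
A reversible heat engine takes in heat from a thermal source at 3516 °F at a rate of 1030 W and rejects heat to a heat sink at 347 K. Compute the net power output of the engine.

Ẇ ≈ 868 W

T_H = 3516 °F → (3516 − 32) × 5/9 = 1935.56 °C = 2208.71 K.
Since the cycle is reversible, η = 1 − T_C/T_H = 1 − 347.00/2208.71 = 0.8429.
W = η·Q_H = 0.8429 × 1030 = 868 W.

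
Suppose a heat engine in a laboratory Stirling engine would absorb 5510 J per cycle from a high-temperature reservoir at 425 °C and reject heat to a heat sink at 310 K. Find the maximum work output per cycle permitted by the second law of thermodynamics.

W_max ≈ 3063 J

T_H = 425 °C → 425 + 273.15 = 698.15 K.
The upper bound on efficiency is η_max = 1 − T_C/T_H = 1 − 310.00/698.15 = 0.5560.
W_max = η_max · Q_H = 0.5560 × 5510 = 3063 J.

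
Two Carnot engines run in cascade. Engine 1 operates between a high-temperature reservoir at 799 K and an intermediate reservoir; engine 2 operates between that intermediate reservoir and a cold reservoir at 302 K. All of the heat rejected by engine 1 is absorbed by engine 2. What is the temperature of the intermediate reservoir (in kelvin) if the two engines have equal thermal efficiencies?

Equal efficiencies require 1 − T_m/T_H = 1 − T_C/T_m, i.e. T_m/T_H = T_C/T_m, so T_m = √(T_H·T_C) = √(799.00 × 302.00) = 491 K.

T_m ≈ 491 K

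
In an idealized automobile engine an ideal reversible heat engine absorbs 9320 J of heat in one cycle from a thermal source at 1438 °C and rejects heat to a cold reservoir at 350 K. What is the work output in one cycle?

W ≈ 7414 J

T_H = 1438 °C → 1438 + 273.15 = 1711.15 K.
η_rev = 1 − T_C/T_H = 1 − 350.00/1711.15 = 0.7955.
W = η·Q_H = 0.7955 × 9320 = 7414 J.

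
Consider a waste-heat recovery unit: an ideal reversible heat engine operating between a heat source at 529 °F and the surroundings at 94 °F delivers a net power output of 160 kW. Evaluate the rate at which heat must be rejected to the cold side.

T_H = 529 °F → (529 − 32) × 5/9 = 276.11 °C = 549.26 K.
T_C = 94 °F → (94 − 32) × 5/9 = 34.44 °C = 307.59 K.
The Carnot efficiency is η = 1 − T_C/T_H = 1 − 307.59/549.26 = 0.4400.
Since Q_C/Q_H = T_C/T_H and Q_H = W/η, Q_C = W·T_C/(T_H − T_C) = 160 × 307.59/241.67 = 203.6 kW.

Q̇_C ≈ 203.6 kW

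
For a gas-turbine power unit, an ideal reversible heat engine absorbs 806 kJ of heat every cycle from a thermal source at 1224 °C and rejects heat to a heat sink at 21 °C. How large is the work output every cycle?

W ≈ 648 kJ

T_H = 1224 °C → 1224 + 273.15 = 1497.15 K.
T_C = 21 °C → 21 + 273.15 = 294.15 K.
Since the cycle is reversible, η = 1 − T_C/T_H = 1 − 294.15/1497.15 = 0.8035.
W = η·Q_H = 0.8035 × 806 = 648 kJ.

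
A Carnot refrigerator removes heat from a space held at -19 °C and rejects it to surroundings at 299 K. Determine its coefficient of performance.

T_C = -19 °C → -19 + 273.15 = 254.15 K.
For a reversible refrigerator, COP_R = T_C/(T_H − T_C) = 254.15/(299.00 − 254.15) = 5.67.

COP_R ≈ 5.67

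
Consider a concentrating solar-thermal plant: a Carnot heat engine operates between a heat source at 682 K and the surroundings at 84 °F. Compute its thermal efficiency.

η ≈ 0.5571

T_C = 84 °F → (84 − 32) × 5/9 = 28.89 °C = 302.04 K.
η_rev = 1 − T_C/T_H = 1 − 302.04/682.00 = 0.5571.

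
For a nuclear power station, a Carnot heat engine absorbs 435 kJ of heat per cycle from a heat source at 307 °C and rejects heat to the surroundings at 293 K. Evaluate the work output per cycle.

W ≈ 215 kJ

T_H = 307 °C → 307 + 273.15 = 580.15 K.
The Carnot efficiency is η = 1 − T_C/T_H = 1 − 293.00/580.15 = 0.4950.
W = η·Q_H = 0.4950 × 435 = 215 kJ.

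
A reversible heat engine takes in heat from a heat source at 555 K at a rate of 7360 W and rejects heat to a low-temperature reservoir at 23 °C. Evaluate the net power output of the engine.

Ẇ ≈ 3430 W

T_C = 23 °C → 23 + 273.15 = 296.15 K.
η_rev = 1 − T_C/T_H = 1 − 296.15/555.00 = 0.4664.
W = η·Q_H = 0.4664 × 7360 = 3430 W.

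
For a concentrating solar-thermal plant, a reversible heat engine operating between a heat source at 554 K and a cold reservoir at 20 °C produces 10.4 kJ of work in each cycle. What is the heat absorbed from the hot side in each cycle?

Q_H ≈ 22.1 kJ

T_C = 20 °C → 20 + 273.15 = 293.15 K.
The Carnot efficiency is η = 1 − T_C/T_H = 1 − 293.15/554.00 = 0.4708.
Q_H = W/η = 10.4/0.4708 = 22.1 kJ.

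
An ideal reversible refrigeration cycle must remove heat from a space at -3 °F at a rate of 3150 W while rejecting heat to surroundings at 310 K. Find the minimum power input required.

Ẇ_in ≈ 699 W

T_C = -3 °F → (-3 − 32) × 5/9 = -19.44 °C = 253.71 K.
The reversible coefficient of performance is COP_R = T_C/(T_H − T_C) = 253.71/56.29 = 4.5068.
W = Q_C/COP_R = 3150/4.5068 = 699 W.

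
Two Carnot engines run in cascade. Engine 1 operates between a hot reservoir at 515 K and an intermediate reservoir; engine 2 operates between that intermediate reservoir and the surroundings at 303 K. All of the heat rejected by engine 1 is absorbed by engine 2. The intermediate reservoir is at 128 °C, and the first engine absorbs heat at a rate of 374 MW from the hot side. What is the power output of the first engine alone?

T_m = 128 °C → 128 + 273.15 = 401.15 K.
First-stage efficiency η₁ = 1 − T_m/T_H = 1 − 401.15/515.00 = 0.2211.
W₁ = η₁·Q_H = 0.2211 × 374 = 82.7 MW.

Ẇ₁ ≈ 82.7 MW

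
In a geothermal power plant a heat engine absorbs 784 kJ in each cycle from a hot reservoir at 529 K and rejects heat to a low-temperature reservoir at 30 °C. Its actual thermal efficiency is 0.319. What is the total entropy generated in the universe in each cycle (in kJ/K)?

ΔS_univ ≈ 0.279 kJ/K

T_C = 30 °C → 30 + 273.15 = 303.15 K.
W = η·Q_H = 0.319 × 784 = 250.1 kJ, so Q_C = Q_H − W = 533.9 kJ.
Reservoir entropy changes: ΔS_H = −Q_H/T_H = −784/529.00 = -1.482 kJ/K and ΔS_C = +Q_C/T_C = 533.9/303.15 = 1.761 kJ/K.
ΔS_univ = −Q_H/T_H + Q_C/T_C = 0.279 kJ/K (> 0, since η = 0.319 < η_Carnot = 0.427).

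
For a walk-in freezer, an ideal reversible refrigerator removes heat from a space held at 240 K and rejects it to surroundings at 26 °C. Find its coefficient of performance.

T_H = 26 °C → 26 + 273.15 = 299.15 K.
The reversible coefficient of performance is COP_R = T_C/(T_H − T_C) = 240.00/(299.15 − 240.00) = 4.06.

COP_R ≈ 4.06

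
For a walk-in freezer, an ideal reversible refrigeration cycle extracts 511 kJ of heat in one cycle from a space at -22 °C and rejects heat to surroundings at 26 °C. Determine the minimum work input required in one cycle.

W_in ≈ 97.7 kJ

T_H = 26 °C → 26 + 273.15 = 299.15 K.
T_C = -22 °C → -22 + 273.15 = 251.15 K.
For a reversible refrigerator, COP_R = T_C/(T_H − T_C) = 251.15/48.00 = 5.2323.
W = Q_C/COP_R = 511/5.2323 = 97.7 kJ.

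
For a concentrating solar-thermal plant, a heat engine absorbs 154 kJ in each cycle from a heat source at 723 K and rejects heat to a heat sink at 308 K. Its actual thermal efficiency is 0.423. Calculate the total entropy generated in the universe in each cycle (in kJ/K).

W = η·Q_H = 0.423 × 154 = 65.14 kJ, so Q_C = Q_H − W = 88.86 kJ.
The hot reservoir loses entropy Q_H/T_H = 154/723.00 = 0.2130 kJ/K; the cold reservoir gains Q_C/T_C = 88.86/308.00 = 0.2885 kJ/K.
ΔS_univ = −Q_H/T_H + Q_C/T_C = 0.0755 kJ/K (> 0, since η = 0.423 < η_Carnot = 0.574).

ΔS_univ ≈ 0.0755 kJ/K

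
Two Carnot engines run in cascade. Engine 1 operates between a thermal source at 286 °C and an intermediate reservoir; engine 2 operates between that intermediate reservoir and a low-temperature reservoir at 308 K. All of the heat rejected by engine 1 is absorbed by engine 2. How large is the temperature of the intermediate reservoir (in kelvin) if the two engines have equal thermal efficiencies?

T_H = 286 °C → 286 + 273.15 = 559.15 K.
Equal efficiencies require 1 − T_m/T_H = 1 − T_C/T_m, i.e. T_m/T_H = T_C/T_m, so T_m = √(T_H·T_C) = √(559.15 × 308.00) = 415 K.

T_m ≈ 415 K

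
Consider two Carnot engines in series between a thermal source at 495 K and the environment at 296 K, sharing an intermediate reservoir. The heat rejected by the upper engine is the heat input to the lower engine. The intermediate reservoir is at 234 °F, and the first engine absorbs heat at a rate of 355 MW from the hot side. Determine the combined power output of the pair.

Two reversible stages in series are equivalent to a single Carnot engine between T_H and T_C, so η_total = 1 − T_C/T_H = 1 − 296.00/495.00 = 0.4020.
W_total = η_total · Q_H = 0.4020 × 355 = 143 MW.

Ẇ_total ≈ 143 MW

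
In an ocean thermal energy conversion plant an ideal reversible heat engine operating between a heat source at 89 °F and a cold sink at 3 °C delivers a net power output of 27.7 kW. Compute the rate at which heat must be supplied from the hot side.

T_H = 89 °F → (89 − 32) × 5/9 = 31.67 °C = 304.82 K.
T_C = 3 °C → 3 + 273.15 = 276.15 K.
For a reversible engine, η = 1 − T_C/T_H = 1 − 276.15/304.82 = 0.0940.
Q_H = W/η = 27.7/0.0940 = 295 kW.

Q̇_H ≈ 295 kW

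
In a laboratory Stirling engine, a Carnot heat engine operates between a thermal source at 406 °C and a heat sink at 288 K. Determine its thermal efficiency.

η ≈ 0.5759

T_H = 406 °C → 406 + 273.15 = 679.15 K.
Carnot efficiency: η = 1 − T_C/T_H = 1 − 288.00/679.15 = 0.5759.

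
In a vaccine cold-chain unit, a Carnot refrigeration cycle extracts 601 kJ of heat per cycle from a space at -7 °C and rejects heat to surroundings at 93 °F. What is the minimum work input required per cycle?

T_H = 93 °F → (93 − 32) × 5/9 = 33.89 °C = 307.04 K.
T_C = -7 °C → -7 + 273.15 = 266.15 K.
For a reversible refrigerator, COP_R = T_C/(T_H − T_C) = 266.15/40.89 = 6.5091.
W = Q_C/COP_R = 601/6.5091 = 92.33 kJ.

W_in ≈ 92.33 kJ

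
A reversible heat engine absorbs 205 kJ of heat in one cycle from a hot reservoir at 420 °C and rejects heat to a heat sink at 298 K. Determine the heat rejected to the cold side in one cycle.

Q_C ≈ 88.13 kJ

T_H = 420 °C → 420 + 273.15 = 693.15 K.
Carnot efficiency: η = 1 − T_C/T_H = 1 − 298.00/693.15 = 0.5701.
For a reversible cycle Q_C/Q_H = T_C/T_H, so Q_C = 205 × 298.00/693.15 = 88.13 kJ.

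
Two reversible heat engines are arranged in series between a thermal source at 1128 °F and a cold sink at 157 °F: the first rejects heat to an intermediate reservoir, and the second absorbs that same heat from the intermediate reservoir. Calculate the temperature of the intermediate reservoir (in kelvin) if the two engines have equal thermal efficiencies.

T_m ≈ 550 K

T_H = 1128 °F → (1128 − 32) × 5/9 = 608.89 °C = 882.04 K.
T_C = 157 °F → (157 − 32) × 5/9 = 69.44 °C = 342.59 K.
Equal efficiencies require 1 − T_m/T_H = 1 − T_C/T_m, i.e. T_m/T_H = T_C/T_m, so T_m = √(T_H·T_C) = √(882.04 × 342.59) = 550 K.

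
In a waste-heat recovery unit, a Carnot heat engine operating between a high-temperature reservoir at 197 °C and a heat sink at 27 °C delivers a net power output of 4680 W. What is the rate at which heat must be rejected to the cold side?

T_H = 197 °C → 197 + 273.15 = 470.15 K.
T_C = 27 °C → 27 + 273.15 = 300.15 K.
Since the cycle is reversible, η = 1 − T_C/T_H = 1 − 300.15/470.15 = 0.3616.
Since Q_C/Q_H = T_C/T_H and Q_H = W/η, Q_C = W·T_C/(T_H − T_C) = 4680 × 300.15/170.00 = 8260 W.

Q̇_C ≈ 8260 W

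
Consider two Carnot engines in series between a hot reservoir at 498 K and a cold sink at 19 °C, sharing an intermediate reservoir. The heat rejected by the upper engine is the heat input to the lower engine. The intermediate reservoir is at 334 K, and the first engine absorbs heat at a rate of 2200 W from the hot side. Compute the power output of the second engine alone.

T_C = 19 °C → 19 + 273.15 = 292.15 K.
Heat entering the second stage: Q_m = Q_H·(T_m/T_H) = 2200 × 334.00/498.00 = 1480 W.
Second-stage efficiency η₂ = 1 − T_C/T_m = 1 − 292.15/334.00 = 0.1253, so W₂ = η₂·Q_m = 185 W.

Ẇ₂ ≈ 185 W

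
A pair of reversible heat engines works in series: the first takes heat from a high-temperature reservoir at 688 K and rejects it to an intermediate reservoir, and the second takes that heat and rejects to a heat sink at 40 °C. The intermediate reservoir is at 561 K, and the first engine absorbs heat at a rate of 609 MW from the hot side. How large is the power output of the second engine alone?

Ẇ₂ ≈ 219.4 MW

T_C = 40 °C → 40 + 273.15 = 313.15 K.
Heat entering the second stage: Q_m = Q_H·(T_m/T_H) = 609 × 561.00/688.00 = 496.6 MW.
Second-stage efficiency η₂ = 1 − T_C/T_m = 1 − 313.15/561.00 = 0.4418, so W₂ = η₂·Q_m = 219.4 MW.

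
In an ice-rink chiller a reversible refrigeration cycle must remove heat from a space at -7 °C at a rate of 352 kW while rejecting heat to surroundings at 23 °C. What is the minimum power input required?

Ẇ_in ≈ 39.7 kW

T_H = 23 °C → 23 + 273.15 = 296.15 K.
T_C = -7 °C → -7 + 273.15 = 266.15 K.
For a reversible refrigerator, COP_R = T_C/(T_H − T_C) = 266.15/30.00 = 8.8717.
W = Q_C/COP_R = 352/8.8717 = 39.7 kW.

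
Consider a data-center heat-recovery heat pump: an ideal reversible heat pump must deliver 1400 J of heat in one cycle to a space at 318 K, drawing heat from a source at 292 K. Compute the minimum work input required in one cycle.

For a reversible heat pump, COP_HP = T_H/(T_H − T_C) = 318.00/26.00 = 12.2308.
W = Q_H/COP_HP = 1400/12.2308 = 114.5 J.

W_in ≈ 114.5 J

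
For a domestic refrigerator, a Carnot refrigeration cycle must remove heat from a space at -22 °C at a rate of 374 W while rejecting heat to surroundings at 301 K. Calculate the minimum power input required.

T_C = -22 °C → -22 + 273.15 = 251.15 K.
Carnot COP: COP_R = T_C/(T_H − T_C) = 251.15/49.85 = 5.0381.
W = Q_C/COP_R = 374/5.0381 = 74.2 W.

Ẇ_in ≈ 74.2 W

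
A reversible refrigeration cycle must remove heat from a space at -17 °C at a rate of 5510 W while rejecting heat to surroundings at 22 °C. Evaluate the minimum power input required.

Ẇ_in ≈ 839 W

T_H = 22 °C → 22 + 273.15 = 295.15 K.
T_C = -17 °C → -17 + 273.15 = 256.15 K.
Carnot COP: COP_R = T_C/(T_H − T_C) = 256.15/39.00 = 6.5679.
W = Q_C/COP_R = 5510/6.5679 = 839 W.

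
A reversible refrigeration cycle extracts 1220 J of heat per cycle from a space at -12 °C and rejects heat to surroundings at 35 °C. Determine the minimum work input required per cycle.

T_H = 35 °C → 35 + 273.15 = 308.15 K.
T_C = -12 °C → -12 + 273.15 = 261.15 K.
For a reversible refrigerator, COP_R = T_C/(T_H − T_C) = 261.15/47.00 = 5.5564.
W = Q_C/COP_R = 1220/5.5564 = 220 J.

W_in ≈ 220 J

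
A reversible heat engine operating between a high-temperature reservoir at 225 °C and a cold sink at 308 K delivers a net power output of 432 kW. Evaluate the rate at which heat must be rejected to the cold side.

Q̇_C ≈ 700 kW

T_H = 225 °C → 225 + 273.15 = 498.15 K.
η_rev = 1 − T_C/T_H = 1 − 308.00/498.15 = 0.3817.
Since Q_C/Q_H = T_C/T_H and Q_H = W/η, Q_C = W·T_C/(T_H − T_C) = 432 × 308.00/190.15 = 700 kW.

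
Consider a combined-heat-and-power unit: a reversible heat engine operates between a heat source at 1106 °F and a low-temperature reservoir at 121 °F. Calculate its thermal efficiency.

η ≈ 0.6291

T_H = 1106 °F → (1106 − 32) × 5/9 = 596.67 °C = 869.82 K.
T_C = 121 °F → (121 − 32) × 5/9 = 49.44 °C = 322.59 K.
Since the cycle is reversible, η = 1 − T_C/T_H = 1 − 322.59/869.82 = 0.6291.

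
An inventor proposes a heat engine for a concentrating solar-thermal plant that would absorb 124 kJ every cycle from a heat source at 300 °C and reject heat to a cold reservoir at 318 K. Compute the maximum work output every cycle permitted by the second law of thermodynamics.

T_H = 300 °C → 300 + 273.15 = 573.15 K.
No engine can exceed the Carnot limit: η_max = 1 − T_C/T_H = 1 − 318.00/573.15 = 0.4452.
W_max = η_max · Q_H = 0.4452 × 124 = 55.2 kJ.

W_max ≈ 55.2 kJ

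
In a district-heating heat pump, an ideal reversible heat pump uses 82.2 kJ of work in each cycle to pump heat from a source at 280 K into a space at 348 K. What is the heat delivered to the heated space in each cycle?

Reversible heating COP: COP_HP = T_H/(T_H − T_C) = 348.00/68.00 = 5.1176.
Q_H = COP_HP · W = 5.1176 × 82.2 = 421 kJ.

Q_H ≈ 421 kJ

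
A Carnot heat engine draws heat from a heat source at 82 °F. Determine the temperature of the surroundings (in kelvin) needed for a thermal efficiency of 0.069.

T_H = 82 °F → (82 − 32) × 5/9 = 27.78 °C = 300.93 K.
From η = 1 − T_C/T_H, T_C = T_H·(1 − η) = 300.93 × (1 − 0.069) = 280.2 K.

T_C ≈ 280.2 K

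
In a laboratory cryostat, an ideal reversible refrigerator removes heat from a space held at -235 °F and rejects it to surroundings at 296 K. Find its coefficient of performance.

T_C = -235 °F → (-235 − 32) × 5/9 = -148.33 °C = 124.82 K.
Carnot COP: COP_R = T_C/(T_H − T_C) = 124.82/(296.00 − 124.82) = 0.7291.

COP_R ≈ 0.7291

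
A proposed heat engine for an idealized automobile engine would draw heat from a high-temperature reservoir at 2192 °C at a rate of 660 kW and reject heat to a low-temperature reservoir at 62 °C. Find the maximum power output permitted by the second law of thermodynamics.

Ẇ_max ≈ 570 kW

T_H = 2192 °C → 2192 + 273.15 = 2465.15 K.
T_C = 62 °C → 62 + 273.15 = 335.15 K.
By the Carnot theorem, η_max = 1 − T_C/T_H = 1 − 335.15/2465.15 = 0.8640.
W_max = η_max · Q_H = 0.8640 × 660 = 570 kW.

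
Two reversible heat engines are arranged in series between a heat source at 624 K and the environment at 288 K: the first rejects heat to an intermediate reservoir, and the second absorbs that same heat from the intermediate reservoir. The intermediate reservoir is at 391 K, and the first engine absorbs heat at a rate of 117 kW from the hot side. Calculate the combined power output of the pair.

Ẇ_total ≈ 63.00 kW

Two reversible stages in series are equivalent to a single Carnot engine between T_H and T_C, so η_total = 1 − T_C/T_H = 1 − 288.00/624.00 = 0.5385.
W_total = η_total · Q_H = 0.5385 × 117 = 63.00 kW.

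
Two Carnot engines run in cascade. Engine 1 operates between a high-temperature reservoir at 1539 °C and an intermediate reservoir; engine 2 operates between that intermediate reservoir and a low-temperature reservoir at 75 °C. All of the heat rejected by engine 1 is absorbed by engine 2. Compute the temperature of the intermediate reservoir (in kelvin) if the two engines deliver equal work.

T_m ≈ 1080 K

T_H = 1539 °C → 1539 + 273.15 = 1812.15 K.
T_C = 75 °C → 75 + 273.15 = 348.15 K.
For reversible stages Q_m = Q_H·(T_m/T_H). Setting W₁ = Q_H(1 − T_m/T_H) equal to W₂ = Q_m(1 − T_C/T_m) = Q_H·(T_m − T_C)/T_H gives T_H − T_m = T_m − T_C, so T_m = (T_H + T_C)/2 = (1812.15 + 348.15)/2 = 1080 K.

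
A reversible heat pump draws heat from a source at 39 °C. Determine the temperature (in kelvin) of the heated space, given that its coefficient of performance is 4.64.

T_H ≈ 398 K

T_C = 39 °C → 39 + 273.15 = 312.15 K.
COP_HP = T_H/(T_H − T_C) ⇒ T_H = T_C·COP_HP/(COP_HP − 1) = 312.15 × 4.64/(4.64 − 1) = 398 K.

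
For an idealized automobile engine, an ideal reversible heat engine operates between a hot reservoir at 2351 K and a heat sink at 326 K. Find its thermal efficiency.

η ≈ 0.861

For a reversible engine, η = 1 − T_C/T_H = 1 − 326.00/2351.00 = 0.861.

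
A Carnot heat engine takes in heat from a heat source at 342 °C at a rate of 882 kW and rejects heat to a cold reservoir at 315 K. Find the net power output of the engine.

Ẇ ≈ 430 kW

T_H = 342 °C → 342 + 273.15 = 615.15 K.
For a reversible engine, η = 1 − T_C/T_H = 1 − 315.00/615.15 = 0.4879.
W = η·Q_H = 0.4879 × 882 = 430 kW.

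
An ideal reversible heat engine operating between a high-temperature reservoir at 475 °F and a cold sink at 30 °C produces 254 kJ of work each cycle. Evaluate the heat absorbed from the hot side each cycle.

Q_H ≈ 610 kJ

T_H = 475 °F → (475 − 32) × 5/9 = 246.11 °C = 519.26 K.
T_C = 30 °C → 30 + 273.15 = 303.15 K.
η_rev = 1 − T_C/T_H = 1 − 303.15/519.26 = 0.4162.
Q_H = W/η = 254/0.4162 = 610 kJ.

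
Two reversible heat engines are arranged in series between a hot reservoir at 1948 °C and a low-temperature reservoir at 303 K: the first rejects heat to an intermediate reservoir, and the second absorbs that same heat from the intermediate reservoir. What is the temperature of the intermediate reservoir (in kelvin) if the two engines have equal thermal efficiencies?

T_H = 1948 °C → 1948 + 273.15 = 2221.15 K.
Equal efficiencies require 1 − T_m/T_H = 1 − T_C/T_m, i.e. T_m/T_H = T_C/T_m, so T_m = √(T_H·T_C) = √(2221.15 × 303.00) = 820 K.

T_m ≈ 820 K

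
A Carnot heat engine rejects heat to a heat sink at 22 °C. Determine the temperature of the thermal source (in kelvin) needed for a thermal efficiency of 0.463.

T_C = 22 °C → 22 + 273.15 = 295.15 K.
From η = 1 − T_C/T_H, solving for T_H gives T_H = T_C/(1 − η) = 295.15/(1 − 0.463) = 550 K.

T_H ≈ 550 K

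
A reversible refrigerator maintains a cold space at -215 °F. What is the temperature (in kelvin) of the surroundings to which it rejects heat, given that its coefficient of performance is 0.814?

T_H ≈ 303 K

T_C = -215 °F → (-215 − 32) × 5/9 = -137.22 °C = 135.93 K.
COP_R = T_C/(T_H − T_C) ⇒ T_H = T_C·(1 + 1/COP_R) = 135.93 × (1 + 1/0.814) = 303 K.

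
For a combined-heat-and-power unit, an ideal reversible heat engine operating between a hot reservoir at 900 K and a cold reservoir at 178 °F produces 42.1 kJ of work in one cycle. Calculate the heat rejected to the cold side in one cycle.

Q_C ≈ 27.33 kJ

T_C = 178 °F → (178 − 32) × 5/9 = 81.11 °C = 354.26 K.
The Carnot efficiency is η = 1 − T_C/T_H = 1 − 354.26/900.00 = 0.6064.
Since Q_C/Q_H = T_C/T_H and Q_H = W/η, Q_C = W·T_C/(T_H − T_C) = 42.1 × 354.26/545.74 = 27.33 kJ.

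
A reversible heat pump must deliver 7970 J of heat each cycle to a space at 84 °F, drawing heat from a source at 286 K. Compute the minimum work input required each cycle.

T_H = 84 °F → (84 − 32) × 5/9 = 28.89 °C = 302.04 K.
For a reversible heat pump, COP_HP = T_H/(T_H − T_C) = 302.04/16.04 = 18.8317.
W = Q_H/COP_HP = 7970/18.8317 = 423.2 J.

W_in ≈ 423.2 J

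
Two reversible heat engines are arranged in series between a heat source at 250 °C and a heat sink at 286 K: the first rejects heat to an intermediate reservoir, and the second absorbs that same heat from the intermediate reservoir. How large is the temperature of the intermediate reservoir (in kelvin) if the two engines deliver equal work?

T_H = 250 °C → 250 + 273.15 = 523.15 K.
For reversible stages Q_m = Q_H·(T_m/T_H). Setting W₁ = Q_H(1 − T_m/T_H) equal to W₂ = Q_m(1 − T_C/T_m) = Q_H·(T_m − T_C)/T_H gives T_H − T_m = T_m − T_C, so T_m = (T_H + T_C)/2 = (523.15 + 286.00)/2 = 405 K.

T_m ≈ 405 K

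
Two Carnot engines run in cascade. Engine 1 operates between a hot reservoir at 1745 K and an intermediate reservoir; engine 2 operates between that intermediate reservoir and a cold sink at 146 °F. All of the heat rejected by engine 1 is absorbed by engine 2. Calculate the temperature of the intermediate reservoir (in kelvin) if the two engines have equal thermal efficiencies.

T_m ≈ 766 K

T_C = 146 °F → (146 − 32) × 5/9 = 63.33 °C = 336.48 K.
Equal efficiencies require 1 − T_m/T_H = 1 − T_C/T_m, i.e. T_m/T_H = T_C/T_m, so T_m = √(T_H·T_C) = √(1745.00 × 336.48) = 766 K.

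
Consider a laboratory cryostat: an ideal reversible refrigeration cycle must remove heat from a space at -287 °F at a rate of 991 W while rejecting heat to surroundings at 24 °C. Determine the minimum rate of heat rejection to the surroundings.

Q̇_H ≈ 3070 W

T_H = 24 °C → 24 + 273.15 = 297.15 K.
T_C = -287 °F → (-287 − 32) × 5/9 = -177.22 °C = 95.93 K.
For a reversible cycle Q_H/Q_C = T_H/T_C, so Q_H = Q_C·T_H/T_C = 991 × 297.15/95.93 = 3070 W.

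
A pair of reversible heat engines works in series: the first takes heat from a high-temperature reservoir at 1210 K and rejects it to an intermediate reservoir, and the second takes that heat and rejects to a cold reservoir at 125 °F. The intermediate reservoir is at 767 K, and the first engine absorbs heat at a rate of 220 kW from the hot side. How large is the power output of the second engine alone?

Ẇ₂ ≈ 80.4 kW

T_C = 125 °F → (125 − 32) × 5/9 = 51.67 °C = 324.82 K.
Heat entering the second stage: Q_m = Q_H·(T_m/T_H) = 220 × 767.00/1210.00 = 139 kW.
Second-stage efficiency η₂ = 1 − T_C/T_m = 1 − 324.82/767.00 = 0.5765, so W₂ = η₂·Q_m = 80.4 kW.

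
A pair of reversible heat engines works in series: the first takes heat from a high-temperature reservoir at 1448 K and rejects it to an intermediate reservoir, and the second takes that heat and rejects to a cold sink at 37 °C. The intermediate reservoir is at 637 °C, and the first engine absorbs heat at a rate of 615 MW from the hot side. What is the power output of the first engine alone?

T_C = 37 °C → 37 + 273.15 = 310.15 K.
T_m = 637 °C → 637 + 273.15 = 910.15 K.
First-stage efficiency η₁ = 1 − T_m/T_H = 1 − 910.15/1448.00 = 0.3714.
W₁ = η₁·Q_H = 0.3714 × 615 = 228 MW.

Ẇ₁ ≈ 228 MW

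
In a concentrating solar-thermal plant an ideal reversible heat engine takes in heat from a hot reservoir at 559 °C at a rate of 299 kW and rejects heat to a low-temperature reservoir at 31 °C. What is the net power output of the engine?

Ẇ ≈ 190 kW

T_H = 559 °C → 559 + 273.15 = 832.15 K.
T_C = 31 °C → 31 + 273.15 = 304.15 K.
Since the cycle is reversible, η = 1 − T_C/T_H = 1 − 304.15/832.15 = 0.6345.
W = η·Q_H = 0.6345 × 299 = 190 kW.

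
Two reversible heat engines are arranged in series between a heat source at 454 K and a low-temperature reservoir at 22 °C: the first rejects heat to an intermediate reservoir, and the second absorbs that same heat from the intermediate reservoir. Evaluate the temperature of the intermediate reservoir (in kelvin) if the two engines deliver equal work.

T_m ≈ 375 K

T_C = 22 °C → 22 + 273.15 = 295.15 K.
For reversible stages Q_m = Q_H·(T_m/T_H). Setting W₁ = Q_H(1 − T_m/T_H) equal to W₂ = Q_m(1 − T_C/T_m) = Q_H·(T_m − T_C)/T_H gives T_H − T_m = T_m − T_C, so T_m = (T_H + T_C)/2 = (454.00 + 295.15)/2 = 375 K.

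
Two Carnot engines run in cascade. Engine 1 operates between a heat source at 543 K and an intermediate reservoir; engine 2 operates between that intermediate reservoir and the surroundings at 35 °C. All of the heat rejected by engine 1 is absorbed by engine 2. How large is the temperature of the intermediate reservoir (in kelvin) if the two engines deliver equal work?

T_m ≈ 426 K

T_C = 35 °C → 35 + 273.15 = 308.15 K.
For reversible stages Q_m = Q_H·(T_m/T_H). Setting W₁ = Q_H(1 − T_m/T_H) equal to W₂ = Q_m(1 − T_C/T_m) = Q_H·(T_m − T_C)/T_H gives T_H − T_m = T_m − T_C, so T_m = (T_H + T_C)/2 = (543.00 + 308.15)/2 = 426 K.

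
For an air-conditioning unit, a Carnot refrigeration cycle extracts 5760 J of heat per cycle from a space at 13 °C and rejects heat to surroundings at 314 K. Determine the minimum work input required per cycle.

T_C = 13 °C → 13 + 273.15 = 286.15 K.
For a reversible refrigerator, COP_R = T_C/(T_H − T_C) = 286.15/27.85 = 10.2747.
W = Q_C/COP_R = 5760/10.2747 = 561 J.

W_in ≈ 561 J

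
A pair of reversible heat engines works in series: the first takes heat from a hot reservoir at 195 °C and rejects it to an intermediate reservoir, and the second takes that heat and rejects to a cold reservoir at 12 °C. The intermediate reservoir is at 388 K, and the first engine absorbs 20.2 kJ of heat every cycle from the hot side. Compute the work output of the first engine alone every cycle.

W₁ ≈ 3.46 kJ

T_H = 195 °C → 195 + 273.15 = 468.15 K.
T_C = 12 °C → 12 + 273.15 = 285.15 K.
First-stage efficiency η₁ = 1 − T_m/T_H = 1 − 388.00/468.15 = 0.1712.
W₁ = η₁·Q_H = 0.1712 × 20.2 = 3.46 kJ.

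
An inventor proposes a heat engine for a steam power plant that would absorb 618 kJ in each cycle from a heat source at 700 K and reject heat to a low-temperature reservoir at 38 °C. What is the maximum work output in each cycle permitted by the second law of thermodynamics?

T_C = 38 °C → 38 + 273.15 = 311.15 K.
The second-law ceiling is the Carnot efficiency, η_max = 1 − T_C/T_H = 1 − 311.15/700.00 = 0.5555.
W_max = η_max · Q_H = 0.5555 × 618 = 343 kJ.

W_max ≈ 343 kJ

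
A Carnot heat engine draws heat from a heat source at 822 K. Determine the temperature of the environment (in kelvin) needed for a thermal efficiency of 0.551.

From η = 1 − T_C/T_H, T_C = T_H·(1 − η) = 822.00 × (1 − 0.551) = 369.1 K.

T_C ≈ 369.1 K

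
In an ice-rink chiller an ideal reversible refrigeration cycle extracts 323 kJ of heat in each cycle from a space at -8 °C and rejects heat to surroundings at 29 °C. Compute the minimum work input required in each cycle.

T_H = 29 °C → 29 + 273.15 = 302.15 K.
T_C = -8 °C → -8 + 273.15 = 265.15 K.
For a reversible refrigerator, COP_R = T_C/(T_H − T_C) = 265.15/37.00 = 7.1662.
W = Q_C/COP_R = 323/7.1662 = 45.1 kJ.

W_in ≈ 45.1 kJ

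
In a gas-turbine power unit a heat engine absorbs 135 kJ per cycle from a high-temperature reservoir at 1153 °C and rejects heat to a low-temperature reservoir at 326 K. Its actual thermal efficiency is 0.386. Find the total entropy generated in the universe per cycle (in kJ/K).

ΔS_univ ≈ 0.160 kJ/K

T_H = 1153 °C → 1153 + 273.15 = 1426.15 K.
W = η·Q_H = 0.386 × 135 = 52.11 kJ, so Q_C = Q_H − W = 82.89 kJ.
The hot reservoir loses entropy Q_H/T_H = 135/1426.15 = 0.09466 kJ/K; the cold reservoir gains Q_C/T_C = 82.89/326.00 = 0.2543 kJ/K.
ΔS_univ = −Q_H/T_H + Q_C/T_C = 0.160 kJ/K (> 0, since η = 0.386 < η_Carnot = 0.771).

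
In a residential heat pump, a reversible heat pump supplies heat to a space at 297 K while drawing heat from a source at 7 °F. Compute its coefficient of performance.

COP_HP ≈ 7.87

T_C = 7 °F → (7 − 32) × 5/9 = -13.89 °C = 259.26 K.
COP_HP = T_H/(T_H − T_C) = 297.00/(297.00 − 259.26) = 7.87.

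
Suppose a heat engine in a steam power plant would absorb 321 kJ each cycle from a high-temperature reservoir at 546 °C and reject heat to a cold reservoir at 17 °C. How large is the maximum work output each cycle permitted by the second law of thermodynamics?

W_max ≈ 207 kJ

T_H = 546 °C → 546 + 273.15 = 819.15 K.
T_C = 17 °C → 17 + 273.15 = 290.15 K.
By the Carnot theorem, η_max = 1 − T_C/T_H = 1 − 290.15/819.15 = 0.6458.
W_max = η_max · Q_H = 0.6458 × 321 = 207 kJ.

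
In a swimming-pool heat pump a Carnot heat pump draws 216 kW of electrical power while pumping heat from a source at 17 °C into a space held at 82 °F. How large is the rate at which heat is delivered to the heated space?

Q̇_H ≈ 6030 kW

T_H = 82 °F → (82 − 32) × 5/9 = 27.78 °C = 300.93 K.
T_C = 17 °C → 17 + 273.15 = 290.15 K.
COP_HP = T_H/(T_H − T_C) = 300.93/10.78 = 27.9211.
Q_H = COP_HP · W = 27.9211 × 216 = 6030 kW.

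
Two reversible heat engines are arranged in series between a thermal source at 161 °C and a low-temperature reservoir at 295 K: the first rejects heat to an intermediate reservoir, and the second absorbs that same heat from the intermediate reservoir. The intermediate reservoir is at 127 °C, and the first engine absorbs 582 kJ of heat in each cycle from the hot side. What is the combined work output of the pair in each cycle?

T_H = 161 °C → 161 + 273.15 = 434.15 K.
Two reversible stages in series are equivalent to a single Carnot engine between T_H and T_C, so η_total = 1 − T_C/T_H = 1 − 295.00/434.15 = 0.3205.
W_total = η_total · Q_H = 0.3205 × 582 = 187 kJ.

W_total ≈ 187 kJ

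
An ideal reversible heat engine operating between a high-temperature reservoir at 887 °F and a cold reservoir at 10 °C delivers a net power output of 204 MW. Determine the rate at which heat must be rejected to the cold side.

Q̇_C ≈ 124.2 MW

T_H = 887 °F → (887 − 32) × 5/9 = 475.00 °C = 748.15 K.
T_C = 10 °C → 10 + 273.15 = 283.15 K.
For a reversible engine, η = 1 − T_C/T_H = 1 − 283.15/748.15 = 0.6215.
Since Q_C/Q_H = T_C/T_H and Q_H = W/η, Q_C = W·T_C/(T_H − T_C) = 204 × 283.15/465.00 = 124.2 MW.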